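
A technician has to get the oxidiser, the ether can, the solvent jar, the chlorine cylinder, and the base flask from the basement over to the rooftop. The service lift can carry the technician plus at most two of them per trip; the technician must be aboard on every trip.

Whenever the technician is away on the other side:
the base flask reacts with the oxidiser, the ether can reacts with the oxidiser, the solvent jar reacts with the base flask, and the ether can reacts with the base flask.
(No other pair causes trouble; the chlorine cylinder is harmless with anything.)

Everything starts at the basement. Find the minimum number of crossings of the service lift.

Counting alone: the technician can take at most 2 across per trip to the rooftop, so moving all 5 needs at least 3 loaded trips out, with a return between consecutive ones — at least 5 crossings.
The safety rule pushes this higher. Following every safe sequence of crossings, the most of the 5 that can be at the rooftop as the service lift arrives there on crossing 5 is 4 — never all 5.
So no plan with fewer than 7 crossings exists, and this one achieves 7:
1. Technician goes to the rooftop with the base flask and the oxidiser.
2. Technician goes back to the basement with the oxidiser.
3. Technician goes to the rooftop with the oxidiser and the solvent jar.
4. Technician goes back to the basement with the base flask.
5. Technician goes to the rooftop with the chlorine cylinder and the ether can.
6. Technician goes back to the basement with the oxidiser.
7. Technician goes to the rooftop with the base flask and the oxidiser.

7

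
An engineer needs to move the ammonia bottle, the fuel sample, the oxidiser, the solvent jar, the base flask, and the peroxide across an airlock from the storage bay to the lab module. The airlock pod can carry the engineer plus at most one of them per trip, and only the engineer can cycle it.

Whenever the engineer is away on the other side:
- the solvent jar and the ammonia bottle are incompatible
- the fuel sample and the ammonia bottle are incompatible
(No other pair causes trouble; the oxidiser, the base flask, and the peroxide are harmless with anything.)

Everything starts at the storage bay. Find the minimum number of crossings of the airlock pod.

13

Counting alone: the engineer can take at most 1 across per trip to the lab module, so moving all 6 needs at least 6 loaded trips out, with a return between consecutive ones — at least 11 crossings.
The safety rule pushes this higher. Following every safe sequence of crossings, the most of the 6 that can be at the lab module as the airlock pod arrives there on crossing 11 is 5 — never all 6.
So no plan with fewer than 13 crossings exists, and this one achieves 13:
1. Engineer goes to the lab module with the ammonia bottle.  [the storage bay: the base flask, the fuel sample, the oxidiser, the peroxide, the solvent jar | the lab module: the ammonia bottle]
2. Engineer goes back to the storage bay alone.  [the storage bay: the base flask, the fuel sample, the oxidiser, the peroxide, the solvent jar | the lab module: the ammonia bottle]
3. Engineer goes to the lab module with the fuel sample.  [the storage bay: the base flask, the oxidiser, the peroxide, the solvent jar | the lab module: the ammonia bottle, the fuel sample]
4. Engineer goes back to the storage bay with the ammonia bottle.  [the storage bay: the ammonia bottle, the base flask, the oxidiser, the peroxide, the solvent jar | the lab module: the fuel sample]
5. Engineer goes to the lab module with the solvent jar.  [the storage bay: the ammonia bottle, the base flask, the oxidiser, the peroxide | the lab module: the fuel sample, the solvent jar]
6. Engineer goes back to the storage bay alone.  [the storage bay: the ammonia bottle, the base flask, the oxidiser, the peroxide | the lab module: the fuel sample, the solvent jar]
7. Engineer goes to the lab module with the oxidiser.  [the storage bay: the ammonia bottle, the base flask, the peroxide | the lab module: the fuel sample, the oxidiser, the solvent jar]
8. Engineer goes back to the storage bay alone.  [the storage bay: the ammonia bottle, the base flask, the peroxide | the lab module: the fuel sample, the oxidiser, the solvent jar]
9. Engineer goes to the lab module with the base flask.  [the storage bay: the ammonia bottle, the peroxide | the lab module: the base flask, the fuel sample, the oxidiser, the solvent jar]
10. Engineer goes back to the storage bay alone.  [the storage bay: the ammonia bottle, the peroxide | the lab module: the base flask, the fuel sample, the oxidiser, the solvent jar]
11. Engineer goes to the lab module with the peroxide.  [the storage bay: the ammonia bottle | the lab module: the base flask, the fuel sample, the oxidiser, the peroxide, the solvent jar]
12. Engineer goes back to the storage bay alone.  [the storage bay: the ammonia bottle | the lab module: the base flask, the fuel sample, the oxidiser, the peroxide, the solvent jar]
13. Engineer goes to the lab module with the ammonia bottle.  [the storage bay: — | the lab module: the ammonia bottle, the base flask, the fuel sample, the oxidiser, the peroxide, the solvent jar]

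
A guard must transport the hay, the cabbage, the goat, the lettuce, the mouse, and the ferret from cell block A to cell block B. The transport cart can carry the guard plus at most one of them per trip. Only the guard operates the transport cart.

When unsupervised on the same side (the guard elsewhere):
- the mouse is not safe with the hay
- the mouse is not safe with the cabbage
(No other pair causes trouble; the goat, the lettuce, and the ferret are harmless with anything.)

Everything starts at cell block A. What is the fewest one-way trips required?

Counting alone: the guard can take at most 1 across per trip to cell block B, so moving all 6 needs at least 6 loaded trips out, with a return between consecutive ones — at least 11 crossings.
The safety rule pushes this higher. Following every safe sequence of crossings, the most of the 6 that can be at cell block B as the transport cart arrives there on crossing 11 is 5 — never all 6.
So no plan with fewer than 13 crossings exists, and this one achieves 13:
1. Guard goes to cell block B with the mouse.  [cell block A: the cabbage, the ferret, the goat, the hay, the lettuce | cell block B: the mouse]
2. Guard goes back to cell block A alone.  [cell block A: the cabbage, the ferret, the goat, the hay, the lettuce | cell block B: the mouse]
3. Guard goes to cell block B with the hay.  [cell block A: the cabbage, the ferret, the goat, the lettuce | cell block B: the hay, the mouse]
4. Guard goes back to cell block A with the mouse.  [cell block A: the cabbage, the ferret, the goat, the lettuce, the mouse | cell block B: the hay]
5. Guard goes to cell block B with the cabbage.  [cell block A: the ferret, the goat, the lettuce, the mouse | cell block B: the cabbage, the hay]
6. Guard goes back to cell block A alone.  [cell block A: the ferret, the goat, the lettuce, the mouse | cell block B: the cabbage, the hay]
7. Guard goes to cell block B with the goat.  [cell block A: the ferret, the lettuce, the mouse | cell block B: the cabbage, the goat, the hay]
8. Guard goes back to cell block A alone.  [cell block A: the ferret, the lettuce, the mouse | cell block B: the cabbage, the goat, the hay]
9. Guard goes to cell block B with the lettuce.  [cell block A: the ferret, the mouse | cell block B: the cabbage, the goat, the hay, the lettuce]
10. Guard goes back to cell block A alone.  [cell block A: the ferret, the mouse | cell block B: the cabbage, the goat, the hay, the lettuce]
11. Guard goes to cell block B with the ferret.  [cell block A: the mouse | cell block B: the cabbage, the ferret, the goat, the hay, the lettuce]
12. Guard goes back to cell block A alone.  [cell block A: the mouse | cell block B: the cabbage, the ferret, the goat, the hay, the lettuce]
13. Guard goes to cell block B with the mouse.  [cell block A: — | cell block B: the cabbage, the ferret, the goat, the hay, the lettuce, the mouse]

13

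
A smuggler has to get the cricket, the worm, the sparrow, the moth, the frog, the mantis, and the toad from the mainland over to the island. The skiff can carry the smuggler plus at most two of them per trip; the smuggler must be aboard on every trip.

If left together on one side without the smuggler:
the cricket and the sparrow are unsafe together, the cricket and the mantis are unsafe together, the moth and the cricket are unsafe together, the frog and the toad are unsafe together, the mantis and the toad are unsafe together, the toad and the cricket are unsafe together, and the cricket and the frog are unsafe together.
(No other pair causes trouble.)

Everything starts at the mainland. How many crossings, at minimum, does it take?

11

Counting alone: the smuggler can take at most 2 across per trip to the island, so moving all 7 needs at least 4 loaded trips out, with a return between consecutive ones — at least 7 crossings.
The safety rule pushes this higher. Following every safe sequence of crossings, the most of the 7 that can be at the island as the skiff arrives there on crossings 7, 9 is 5, 6 respectively — never all 7.
So no plan with fewer than 11 crossings exists, and this one achieves 11:
1. Smuggler goes to the island with the cricket and the toad.  [the mainland: the frog, the mantis, the moth, the sparrow, the worm | the island: the cricket, the toad]
2. Smuggler goes back to the mainland with the cricket.  [the mainland: the cricket, the frog, the mantis, the moth, the sparrow, the worm | the island: the toad]
3. Smuggler goes to the island with the cricket and the worm.  [the mainland: the frog, the mantis, the moth, the sparrow | the island: the cricket, the toad, the worm]
4. Smuggler goes back to the mainland with the cricket.  [the mainland: the cricket, the frog, the mantis, the moth, the sparrow | the island: the toad, the worm]
5. Smuggler goes to the island with the cricket and the sparrow.  [the mainland: the frog, the mantis, the moth | the island: the cricket, the sparrow, the toad, the worm]
6. Smuggler goes back to the mainland with the cricket.  [the mainland: the cricket, the frog, the mantis, the moth | the island: the sparrow, the toad, the worm]
7. Smuggler goes to the island with the cricket and the moth.  [the mainland: the frog, the mantis | the island: the cricket, the moth, the sparrow, the toad, the worm]
8. Smuggler goes back to the mainland with the cricket.  [the mainland: the cricket, the frog, the mantis | the island: the moth, the sparrow, the toad, the worm]
9. Smuggler goes to the island with the frog and the mantis.  [the mainland: the cricket | the island: the frog, the mantis, the moth, the sparrow, the toad, the worm]
10. Smuggler goes back to the mainland with the toad.  [the mainland: the cricket, the toad | the island: the frog, the mantis, the moth, the sparrow, the worm]
11. Smuggler goes to the island with the cricket and the toad.  [the mainland: — | the island: the cricket, the frog, the mantis, the moth, the sparrow, the toad, the worm]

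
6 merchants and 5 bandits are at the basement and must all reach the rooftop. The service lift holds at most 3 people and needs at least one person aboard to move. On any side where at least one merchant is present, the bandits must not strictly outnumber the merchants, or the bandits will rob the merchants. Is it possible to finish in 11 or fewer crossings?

Yes

Yes — this plan uses 9 crossings (≤ 11):
1. 3 bandits → the rooftop.  (the basement: 6M 2B; the rooftop: 0M 3B)
2. 1 bandit ← the basement.  (the basement: 6M 3B; the rooftop: 0M 2B)
3. 3 merchants → the rooftop.  (the basement: 3M 3B; the rooftop: 3M 2B)
4. 1 merchant ← the basement.  (the basement: 4M 3B; the rooftop: 2M 2B)
5. 2 merchants and 1 bandit → the rooftop.  (the basement: 2M 2B; the rooftop: 4M 3B)
6. 1 merchant ← the basement.  (the basement: 3M 2B; the rooftop: 3M 3B)
7. 2 merchants and 1 bandit → the rooftop.  (the basement: 1M 1B; the rooftop: 5M 4B)
8. 1 merchant ← the basement.  (the basement: 2M 1B; the rooftop: 4M 4B)
9. 2 merchants and 1 bandit → the rooftop.  (the basement: 0M 0B; the rooftop: 6M 5B)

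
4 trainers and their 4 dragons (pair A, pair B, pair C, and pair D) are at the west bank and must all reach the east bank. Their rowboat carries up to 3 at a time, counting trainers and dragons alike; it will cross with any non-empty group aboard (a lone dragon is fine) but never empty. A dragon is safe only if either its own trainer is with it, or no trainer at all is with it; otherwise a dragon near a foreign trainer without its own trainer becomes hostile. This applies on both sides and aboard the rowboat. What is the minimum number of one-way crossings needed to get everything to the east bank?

9

Counting alone: each trip to the east bank takes at most 3 across and each return brings at least 1 back, so after t trips out (and t−1 returns) at most 3t − (t−1) of the 8 are across; that first reaches 8 at t = 4, so at least 7 crossings are needed.
The safety rule pushes this higher. Following every safe sequence of crossings, the most of the 8 that can be at the east bank as the rowboat arrives there on crossing 7 is 7 — never all 8.
So no plan with fewer than 9 crossings exists, and this one achieves 9:
1. dragon A and trainer A cross → the east bank.
2. trainer A crosses ← the west bank.
3. dragon B, trainer A, and trainer B cross → the east bank.
4. dragon A and trainer A cross ← the west bank.
5. trainer A, trainer C, and trainer D cross → the east bank.
6. dragon B crosses ← the west bank.
7. dragon A and dragon B cross → the east bank.
8. dragon A crosses ← the west bank.
9. dragon A, dragon C, and dragon D cross → the east bank.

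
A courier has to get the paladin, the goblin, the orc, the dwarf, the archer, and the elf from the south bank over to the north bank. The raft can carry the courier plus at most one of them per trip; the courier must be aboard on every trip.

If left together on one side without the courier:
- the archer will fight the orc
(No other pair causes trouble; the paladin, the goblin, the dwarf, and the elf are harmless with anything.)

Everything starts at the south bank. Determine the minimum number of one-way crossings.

11

Counting alone: the courier can take at most 1 across per trip to the north bank, so moving all 6 needs at least 6 loaded trips out, with a return between consecutive ones — at least 11 crossings.
The plan below uses exactly 11 crossings, so it is optimal:
1. Courier goes to the north bank with the orc.
2. Courier goes back to the south bank alone.
3. Courier goes to the north bank with the paladin.
4. Courier goes back to the south bank alone.
5. Courier goes to the north bank with the goblin.
6. Courier goes back to the south bank alone.
7. Courier goes to the north bank with the dwarf.
8. Courier goes back to the south bank alone.
9. Courier goes to the north bank with the elf.
10. Courier goes back to the south bank alone.
11. Courier goes to the north bank with the archer.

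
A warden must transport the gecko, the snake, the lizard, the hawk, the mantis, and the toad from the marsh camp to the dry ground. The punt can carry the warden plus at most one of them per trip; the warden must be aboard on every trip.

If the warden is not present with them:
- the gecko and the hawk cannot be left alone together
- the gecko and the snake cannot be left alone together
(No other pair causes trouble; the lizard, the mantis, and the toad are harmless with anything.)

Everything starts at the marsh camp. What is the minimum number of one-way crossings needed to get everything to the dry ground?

13

Counting alone: the warden can take at most 1 across per trip to the dry ground, so moving all 6 needs at least 6 loaded trips out, with a return between consecutive ones — at least 11 crossings.
The safety rule pushes this higher. Following every safe sequence of crossings, the most of the 6 that can be at the dry ground as the punt arrives there on crossing 11 is 5 — never all 6.
So no plan with fewer than 13 crossings exists, and this one achieves 13:
1. Warden goes to the dry ground with the gecko.  [the marsh camp: the hawk, the lizard, the mantis, the snake, the toad | the dry ground: the gecko]
2. Warden goes back to the marsh camp alone.  [the marsh camp: the hawk, the lizard, the mantis, the snake, the toad | the dry ground: the gecko]
3. Warden goes to the dry ground with the snake.  [the marsh camp: the hawk, the lizard, the mantis, the toad | the dry ground: the gecko, the snake]
4. Warden goes back to the marsh camp with the gecko.  [the marsh camp: the gecko, the hawk, the lizard, the mantis, the toad | the dry ground: the snake]
5. Warden goes to the dry ground with the hawk.  [the marsh camp: the gecko, the lizard, the mantis, the toad | the dry ground: the hawk, the snake]
6. Warden goes back to the marsh camp alone.  [the marsh camp: the gecko, the lizard, the mantis, the toad | the dry ground: the hawk, the snake]
7. Warden goes to the dry ground with the lizard.  [the marsh camp: the gecko, the mantis, the toad | the dry ground: the hawk, the lizard, the snake]
8. Warden goes back to the marsh camp alone.  [the marsh camp: the gecko, the mantis, the toad | the dry ground: the hawk, the lizard, the snake]
9. Warden goes to the dry ground with the mantis.  [the marsh camp: the gecko, the toad | the dry ground: the hawk, the lizard, the mantis, the snake]
10. Warden goes back to the marsh camp alone.  [the marsh camp: the gecko, the toad | the dry ground: the hawk, the lizard, the mantis, the snake]
11. Warden goes to the dry ground with the toad.  [the marsh camp: the gecko | the dry ground: the hawk, the lizard, the mantis, the snake, the toad]
12. Warden goes back to the marsh camp alone.  [the marsh camp: the gecko | the dry ground: the hawk, the lizard, the mantis, the snake, the toad]
13. Warden goes to the dry ground with the gecko.  [the marsh camp: — | the dry ground: the gecko, the hawk, the lizard, the mantis, the snake, the toad]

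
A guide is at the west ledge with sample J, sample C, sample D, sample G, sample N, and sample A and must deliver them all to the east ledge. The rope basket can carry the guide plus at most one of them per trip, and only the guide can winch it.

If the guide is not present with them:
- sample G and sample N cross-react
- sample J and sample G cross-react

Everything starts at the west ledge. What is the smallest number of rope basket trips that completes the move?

Counting alone: the guide can take at most 1 across per trip to the east ledge, so moving all 6 needs at least 6 loaded trips out, with a return between consecutive ones — at least 11 crossings.
The safety rule pushes this higher. Following every safe sequence of crossings, the most of the 6 that can be at the east ledge as the rope basket arrives there on crossing 11 is 5 — never all 6.
So no plan with fewer than 13 crossings exists, and this one achieves 13:
1. Guide goes to the east ledge with sample G.  [the west ledge: sample A, sample C, sample D, sample J, sample N | the east ledge: sample G]
2. Guide goes back to the west ledge alone.  [the west ledge: sample A, sample C, sample D, sample J, sample N | the east ledge: sample G]
3. Guide goes to the east ledge with sample J.  [the west ledge: sample A, sample C, sample D, sample N | the east ledge: sample G, sample J]
4. Guide goes back to the west ledge with sample G.  [the west ledge: sample A, sample C, sample D, sample G, sample N | the east ledge: sample J]
5. Guide goes to the east ledge with sample N.  [the west ledge: sample A, sample C, sample D, sample G | the east ledge: sample J, sample N]
6. Guide goes back to the west ledge alone.  [the west ledge: sample A, sample C, sample D, sample G | the east ledge: sample J, sample N]
7. Guide goes to the east ledge with sample C.  [the west ledge: sample A, sample D, sample G | the east ledge: sample C, sample J, sample N]
8. Guide goes back to the west ledge alone.  [the west ledge: sample A, sample D, sample G | the east ledge: sample C, sample J, sample N]
9. Guide goes to the east ledge with sample D.  [the west ledge: sample A, sample G | the east ledge: sample C, sample D, sample J, sample N]
10. Guide goes back to the west ledge alone.  [the west ledge: sample A, sample G | the east ledge: sample C, sample D, sample J, sample N]
11. Guide goes to the east ledge with sample A.  [the west ledge: sample G | the east ledge: sample A, sample C, sample D, sample J, sample N]
12. Guide goes back to the west ledge alone.  [the west ledge: sample G | the east ledge: sample A, sample C, sample D, sample J, sample N]
13. Guide goes to the east ledge with sample G.  [the west ledge: — | the east ledge: sample A, sample C, sample D, sample G, sample J, sample N]

13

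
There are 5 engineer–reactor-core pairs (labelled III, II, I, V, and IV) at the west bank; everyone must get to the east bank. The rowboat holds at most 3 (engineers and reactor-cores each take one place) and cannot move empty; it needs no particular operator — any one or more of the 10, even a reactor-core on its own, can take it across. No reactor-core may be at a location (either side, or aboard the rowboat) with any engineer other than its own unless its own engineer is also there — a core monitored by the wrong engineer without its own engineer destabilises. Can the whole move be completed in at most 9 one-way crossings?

No

Counting alone: each trip to the east bank takes at most 3 across and each return brings at least 1 back, so after t trips out (and t−1 returns) at most 3t − (t−1) of the 10 are across; that first reaches 10 at t = 5, so at least 9 crossings are needed.
The safety rule pushes this higher. Following every safe sequence of crossings, the most of the 10 that can be at the east bank as the rowboat arrives there on crossing 9 is 9 — never all 10.
So the move cannot be finished within 9 crossings. (The shortest complete plan takes 11:)
1. engineer III and reactor-core III cross → the east bank.
2. engineer III crosses ← the west bank.
3. reactor-core I, reactor-core II, and reactor-core V cross → the east bank.
4. reactor-core III crosses ← the west bank.
5. engineer I, engineer II, and engineer V cross → the east bank.
6. engineer II and reactor-core II cross ← the west bank.
7. engineer II, engineer III, and engineer IV cross → the east bank.
8. reactor-core I crosses ← the west bank.
9. reactor-core II and reactor-core III cross → the east bank.
10. reactor-core III crosses ← the west bank.
11. reactor-core I, reactor-core III, and reactor-core IV cross → the east bank.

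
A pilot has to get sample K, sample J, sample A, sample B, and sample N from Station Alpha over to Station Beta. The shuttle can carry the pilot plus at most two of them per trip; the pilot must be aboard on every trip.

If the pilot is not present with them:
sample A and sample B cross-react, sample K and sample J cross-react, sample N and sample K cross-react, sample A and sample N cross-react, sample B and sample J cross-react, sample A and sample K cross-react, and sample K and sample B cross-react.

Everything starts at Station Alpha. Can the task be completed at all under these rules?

No

Whatever the first load, the items left behind include a forbidden pair without the pilot. No opening move is safe, so no plan exists.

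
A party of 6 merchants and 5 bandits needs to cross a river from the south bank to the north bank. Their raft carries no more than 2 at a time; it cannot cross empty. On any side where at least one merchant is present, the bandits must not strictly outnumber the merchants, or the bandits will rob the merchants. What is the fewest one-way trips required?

Counting alone: each trip to the north bank takes at most 2 across and each return brings at least 1 back, so after t trips out (and t−1 returns) at most 2t − (t−1) of the 11 are across; that first reaches 11 at t = 10, so at least 19 crossings are needed.
The plan below uses exactly 19 crossings, so it is optimal:
1. 2 bandits → the north bank.  (the south bank: 6M 3B; the north bank: 0M 2B)
2. 1 bandit ← the south bank.  (the south bank: 6M 4B; the north bank: 0M 1B)
3. 2 bandits → the north bank.  (the south bank: 6M 2B; the north bank: 0M 3B)
4. 1 bandit ← the south bank.  (the south bank: 6M 3B; the north bank: 0M 2B)
5. 2 merchants → the north bank.  (the south bank: 4M 3B; the north bank: 2M 2B)
6. 1 bandit ← the south bank.  (the south bank: 4M 4B; the north bank: 2M 1B)
7. 1 merchant and 1 bandit → the north bank.  (the south bank: 3M 3B; the north bank: 3M 2B)
8. 1 merchant ← the south bank.  (the south bank: 4M 3B; the north bank: 2M 2B)
9. 1 merchant and 1 bandit → the north bank.  (the south bank: 3M 2B; the north bank: 3M 3B)
10. 1 bandit ← the south bank.  (the south bank: 3M 3B; the north bank: 3M 2B)
11. 1 merchant and 1 bandit → the north bank.  (the south bank: 2M 2B; the north bank: 4M 3B)
12. 1 merchant ← the south bank.  (the south bank: 3M 2B; the north bank: 3M 3B)
13. 1 merchant and 1 bandit → the north bank.  (the south bank: 2M 1B; the north bank: 4M 4B)
14. 1 bandit ← the south bank.  (the south bank: 2M 2B; the north bank: 4M 3B)
15. 1 merchant and 1 bandit → the north bank.  (the south bank: 1M 1B; the north bank: 5M 4B)
16. 1 merchant ← the south bank.  (the south bank: 2M 1B; the north bank: 4M 4B)
17. 1 merchant and 1 bandit → the north bank.  (the south bank: 1M 0B; the north bank: 5M 5B)
18. 1 bandit ← the south bank.  (the south bank: 1M 1B; the north bank: 5M 4B)
19. 1 merchant and 1 bandit → the north bank.  (the south bank: 0M 0B; the north bank: 6M 5B)

19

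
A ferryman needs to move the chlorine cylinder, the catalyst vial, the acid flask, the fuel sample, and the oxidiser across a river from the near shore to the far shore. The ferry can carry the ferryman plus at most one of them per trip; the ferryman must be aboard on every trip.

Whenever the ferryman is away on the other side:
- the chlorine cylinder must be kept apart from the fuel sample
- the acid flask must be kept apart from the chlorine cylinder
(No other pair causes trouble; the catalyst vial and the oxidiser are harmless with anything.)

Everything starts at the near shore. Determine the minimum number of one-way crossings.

Counting alone: the ferryman can take at most 1 across per trip to the far shore, so moving all 5 needs at least 5 loaded trips out, with a return between consecutive ones — at least 9 crossings.
The safety rule pushes this higher. Following every safe sequence of crossings, the most of the 5 that can be at the far shore as the ferry arrives there on crossing 9 is 4 — never all 5.
So no plan with fewer than 11 crossings exists, and this one achieves 11:
1. Ferryman goes to the far shore with the chlorine cylinder.  [the near shore: the acid flask, the catalyst vial, the fuel sample, the oxidiser | the far shore: the chlorine cylinder]
2. Ferryman goes back to the near shore alone.  [the near shore: the acid flask, the catalyst vial, the fuel sample, the oxidiser | the far shore: the chlorine cylinder]
3. Ferryman goes to the far shore with the catalyst vial.  [the near shore: the acid flask, the fuel sample, the oxidiser | the far shore: the catalyst vial, the chlorine cylinder]
4. Ferryman goes back to the near shore alone.  [the near shore: the acid flask, the fuel sample, the oxidiser | the far shore: the catalyst vial, the chlorine cylinder]
5. Ferryman goes to the far shore with the acid flask.  [the near shore: the fuel sample, the oxidiser | the far shore: the acid flask, the catalyst vial, the chlorine cylinder]
6. Ferryman goes back to the near shore with the chlorine cylinder.  [the near shore: the chlorine cylinder, the fuel sample, the oxidiser | the far shore: the acid flask, the catalyst vial]
7. Ferryman goes to the far shore with the fuel sample.  [the near shore: the chlorine cylinder, the oxidiser | the far shore: the acid flask, the catalyst vial, the fuel sample]
8. Ferryman goes back to the near shore alone.  [the near shore: the chlorine cylinder, the oxidiser | the far shore: the acid flask, the catalyst vial, the fuel sample]
9. Ferryman goes to the far shore with the oxidiser.  [the near shore: the chlorine cylinder | the far shore: the acid flask, the catalyst vial, the fuel sample, the oxidiser]
10. Ferryman goes back to the near shore alone.  [the near shore: the chlorine cylinder | the far shore: the acid flask, the catalyst vial, the fuel sample, the oxidiser]
11. Ferryman goes to the far shore with the chlorine cylinder.  [the near shore: — | the far shore: the acid flask, the catalyst vial, the chlorine cylinder, the fuel sample, the oxidiser]

11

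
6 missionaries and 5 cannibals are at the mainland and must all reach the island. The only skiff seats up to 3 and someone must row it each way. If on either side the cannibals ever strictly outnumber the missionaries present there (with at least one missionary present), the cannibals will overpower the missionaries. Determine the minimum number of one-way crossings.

Counting alone: each trip to the island takes at most 3 across and each return brings at least 1 back, so after t trips out (and t−1 returns) at most 3t − (t−1) of the 11 are across; that first reaches 11 at t = 5, so at least 9 crossings are needed.
The plan below uses exactly 9 crossings, so it is optimal:
1. 3 cannibals → the island.  (the mainland: 6M 2C; the island: 0M 3C)
2. 1 cannibal ← the mainland.  (the mainland: 6M 3C; the island: 0M 2C)
3. 3 missionaries → the island.  (the mainland: 3M 3C; the island: 3M 2C)
4. 1 missionary ← the mainland.  (the mainland: 4M 3C; the island: 2M 2C)
5. 2 missionaries and 1 cannibal → the island.  (the mainland: 2M 2C; the island: 4M 3C)
6. 1 missionary ← the mainland.  (the mainland: 3M 2C; the island: 3M 3C)
7. 2 missionaries and 1 cannibal → the island.  (the mainland: 1M 1C; the island: 5M 4C)
8. 1 missionary ← the mainland.  (the mainland: 2M 1C; the island: 4M 4C)
9. 2 missionaries and 1 cannibal → the island.  (the mainland: 0M 0C; the island: 6M 5C)

9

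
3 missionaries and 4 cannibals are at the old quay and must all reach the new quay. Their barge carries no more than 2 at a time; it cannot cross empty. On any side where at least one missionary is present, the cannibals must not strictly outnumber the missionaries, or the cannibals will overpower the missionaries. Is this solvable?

The cannibals already outnumber the missionaries at the old quay before anyone moves, so the starting position itself is disallowed.

No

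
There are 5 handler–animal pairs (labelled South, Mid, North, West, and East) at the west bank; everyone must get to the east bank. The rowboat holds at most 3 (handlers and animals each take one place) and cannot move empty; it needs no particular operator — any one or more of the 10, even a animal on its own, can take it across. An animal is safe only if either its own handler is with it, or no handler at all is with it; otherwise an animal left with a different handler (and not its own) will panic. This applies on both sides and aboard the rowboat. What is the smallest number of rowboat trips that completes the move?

Counting alone: each trip to the east bank takes at most 3 across and each return brings at least 1 back, so after t trips out (and t−1 returns) at most 3t − (t−1) of the 10 are across; that first reaches 10 at t = 5, so at least 9 crossings are needed.
The safety rule pushes this higher. Following every safe sequence of crossings, the most of the 10 that can be at the east bank as the rowboat arrives there on crossing 9 is 9 — never all 10.
So no plan with fewer than 11 crossings exists, and this one achieves 11:
1. animal South and handler South cross → the east bank.
2. handler South crosses ← the west bank.
3. animal Mid, animal North, and animal West cross → the east bank.
4. animal South crosses ← the west bank.
5. handler Mid, handler North, and handler West cross → the east bank.
6. animal Mid and handler Mid cross ← the west bank.
7. handler East, handler Mid, and handler South cross → the east bank.
8. animal North crosses ← the west bank.
9. animal Mid and animal South cross → the east bank.
10. animal South crosses ← the west bank.
11. animal East, animal North, and animal South cross → the east bank.

11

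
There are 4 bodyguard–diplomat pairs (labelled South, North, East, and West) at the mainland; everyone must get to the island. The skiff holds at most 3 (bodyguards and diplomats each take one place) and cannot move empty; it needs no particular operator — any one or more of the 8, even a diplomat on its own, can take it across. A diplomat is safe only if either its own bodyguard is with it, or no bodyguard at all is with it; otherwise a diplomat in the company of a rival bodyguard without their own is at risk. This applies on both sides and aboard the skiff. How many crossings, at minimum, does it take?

9

Counting alone: each trip to the island takes at most 3 across and each return brings at least 1 back, so after t trips out (and t−1 returns) at most 3t − (t−1) of the 8 are across; that first reaches 8 at t = 4, so at least 7 crossings are needed.
The safety rule pushes this higher. Following every safe sequence of crossings, the most of the 8 that can be at the island as the skiff arrives there on crossing 7 is 7 — never all 8.
So no plan with fewer than 9 crossings exists, and this one achieves 9:
1. bodyguard South and diplomat South cross → the island.
2. bodyguard South crosses ← the mainland.
3. bodyguard North, bodyguard South, and diplomat North cross → the island.
4. bodyguard South and diplomat South cross ← the mainland.
5. bodyguard East, bodyguard South, and bodyguard West cross → the island.
6. diplomat North crosses ← the mainland.
7. diplomat North and diplomat South cross → the island.
8. diplomat South crosses ← the mainland.
9. diplomat East, diplomat South, and diplomat West cross → the island.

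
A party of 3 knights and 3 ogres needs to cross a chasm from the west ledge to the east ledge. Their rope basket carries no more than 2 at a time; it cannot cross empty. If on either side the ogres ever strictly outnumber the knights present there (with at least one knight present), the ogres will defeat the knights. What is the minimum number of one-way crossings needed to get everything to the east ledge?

Counting alone: each trip to the east ledge takes at most 2 across and each return brings at least 1 back, so after t trips out (and t−1 returns) at most 2t − (t−1) of the 6 are across; that first reaches 6 at t = 5, so at least 9 crossings are needed.
The safety rule pushes this higher. Following every safe sequence of crossings, the most of the 6 that can be at the east ledge as the rope basket arrives there on crossing 9 is 5 — never all 6.
So no plan with fewer than 11 crossings exists, and this one achieves 11:
1. 2 ogres → the east ledge.  (the west ledge: 3K 1O; the east ledge: 0K 2O)
2. 1 ogre ← the west ledge.  (the west ledge: 3K 2O; the east ledge: 0K 1O)
3. 2 ogres → the east ledge.  (the west ledge: 3K 0O; the east ledge: 0K 3O)
4. 1 ogre ← the west ledge.  (the west ledge: 3K 1O; the east ledge: 0K 2O)
5. 2 knights → the east ledge.  (the west ledge: 1K 1O; the east ledge: 2K 2O)
6. 1 knight and 1 ogre ← the west ledge.  (the west ledge: 2K 2O; the east ledge: 1K 1O)
7. 2 knights → the east ledge.  (the west ledge: 0K 2O; the east ledge: 3K 1O)
8. 1 ogre ← the west ledge.  (the west ledge: 0K 3O; the east ledge: 3K 0O)
9. 2 ogres → the east ledge.  (the west ledge: 0K 1O; the east ledge: 3K 2O)
10. 1 ogre ← the west ledge.  (the west ledge: 0K 2O; the east ledge: 3K 1O)
11. 2 ogres → the east ledge.  (the west ledge: 0K 0O; the east ledge: 3K 3O)

11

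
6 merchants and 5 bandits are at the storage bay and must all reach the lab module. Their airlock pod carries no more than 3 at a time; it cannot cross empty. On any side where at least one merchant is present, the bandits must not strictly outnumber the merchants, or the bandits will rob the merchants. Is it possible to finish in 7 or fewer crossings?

No

Counting alone: each trip to the lab module takes at most 3 across and each return brings at least 1 back, so after t trips out (and t−1 returns) at most 3t − (t−1) of the 11 are across; that first reaches 11 at t = 5, so at least 9 crossings are needed.
Since 7 < 9, 7 crossings cannot be enough. (The shortest complete plan in fact takes 9:)
1. 3 bandits → the lab module.  (the storage bay: 6M 2B; the lab module: 0M 3B)
2. 1 bandit ← the storage bay.  (the storage bay: 6M 3B; the lab module: 0M 2B)
3. 3 merchants → the lab module.  (the storage bay: 3M 3B; the lab module: 3M 2B)
4. 1 merchant ← the storage bay.  (the storage bay: 4M 3B; the lab module: 2M 2B)
5. 2 merchants and 1 bandit → the lab module.  (the storage bay: 2M 2B; the lab module: 4M 3B)
6. 1 merchant ← the storage bay.  (the storage bay: 3M 2B; the lab module: 3M 3B)
7. 2 merchants and 1 bandit → the lab module.  (the storage bay: 1M 1B; the lab module: 5M 4B)
8. 1 merchant ← the storage bay.  (the storage bay: 2M 1B; the lab module: 4M 4B)
9. 2 merchants and 1 bandit → the lab module.  (the storage bay: 0M 0B; the lab module: 6M 5B)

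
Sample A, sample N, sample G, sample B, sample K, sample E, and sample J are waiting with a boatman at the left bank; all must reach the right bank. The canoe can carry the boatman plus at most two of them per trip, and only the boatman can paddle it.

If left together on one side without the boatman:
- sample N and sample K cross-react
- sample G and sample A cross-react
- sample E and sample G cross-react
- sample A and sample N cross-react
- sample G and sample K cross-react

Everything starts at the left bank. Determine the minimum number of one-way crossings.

9

Counting alone: the boatman can take at most 2 across per trip to the right bank, so moving all 7 needs at least 4 loaded trips out, with a return between consecutive ones — at least 7 crossings.
The safety rule pushes this higher. Following every safe sequence of crossings, the most of the 7 that can be at the right bank as the canoe arrives there on crossing 7 is 6 — never all 7.
So no plan with fewer than 9 crossings exists, and this one achieves 9:
1. Boatman goes to the right bank with sample G and sample N.  [the left bank: sample A, sample B, sample E, sample J, sample K | the right bank: sample G, sample N]
2. Boatman goes back to the left bank alone.  [the left bank: sample A, sample B, sample E, sample J, sample K | the right bank: sample G, sample N]
3. Boatman goes to the right bank with sample A.  [the left bank: sample B, sample E, sample J, sample K | the right bank: sample A, sample G, sample N]
4. Boatman goes back to the left bank with sample G and sample N.  [the left bank: sample B, sample E, sample G, sample J, sample K, sample N | the right bank: sample A]
5. Boatman goes to the right bank with sample E and sample K.  [the left bank: sample B, sample G, sample J, sample N | the right bank: sample A, sample E, sample K]
6. Boatman goes back to the left bank alone.  [the left bank: sample B, sample G, sample J, sample N | the right bank: sample A, sample E, sample K]
7. Boatman goes to the right bank with sample B and sample J.  [the left bank: sample G, sample N | the right bank: sample A, sample B, sample E, sample J, sample K]
8. Boatman goes back to the left bank alone.  [the left bank: sample G, sample N | the right bank: sample A, sample B, sample E, sample J, sample K]
9. Boatman goes to the right bank with sample G and sample N.  [the left bank: — | the right bank: sample A, sample B, sample E, sample G, sample J, sample K, sample N]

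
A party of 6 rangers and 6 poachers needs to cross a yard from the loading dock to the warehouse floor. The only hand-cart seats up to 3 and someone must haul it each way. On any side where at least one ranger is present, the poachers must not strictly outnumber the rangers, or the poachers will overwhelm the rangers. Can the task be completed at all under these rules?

Following every safe sequence of crossings from the start, the most of the 12 that can be at the warehouse floor as the hand-cart arrives there on crossings 1, 3, 5 is 3, 5, 6 respectively; the best ever achieved is 6 of 12.
From crossing 7 on, no configuration arises that was not already reachable earlier: only 17 distinct safe configurations (who is on which side, and where the hand-cart is) can ever be reached, none of them has everyone across, and every continuation just revisits them. They are: 0 rangers + 0 poachers across (hand-cart back at the start); 0 rangers + 1 poacher across (hand-cart there); 0 rangers + 1 poacher across (hand-cart back at the start); 0 rangers + 2 poachers across (hand-cart there); 0 rangers + 2 poachers across (hand-cart back at the start); 0 rangers + 3 poachers across (hand-cart there); 0 rangers + 3 poachers across (hand-cart back at the start); 0 rangers + 4 poachers across (hand-cart there); 0 rangers + 4 poachers across (hand-cart back at the start); 0 rangers + 5 poachers across (hand-cart there); 0 rangers + 5 poachers across (hand-cart back at the start); 0 rangers + 6 poachers across (hand-cart there); 1 ranger + 1 poacher across (hand-cart there); 1 ranger + 1 poacher across (hand-cart back at the start); 2 rangers + 2 poachers across (hand-cart there); 2 rangers + 2 poachers across (hand-cart back at the start); 3 rangers + 3 poachers across (hand-cart there). So no valid plan exists.

No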